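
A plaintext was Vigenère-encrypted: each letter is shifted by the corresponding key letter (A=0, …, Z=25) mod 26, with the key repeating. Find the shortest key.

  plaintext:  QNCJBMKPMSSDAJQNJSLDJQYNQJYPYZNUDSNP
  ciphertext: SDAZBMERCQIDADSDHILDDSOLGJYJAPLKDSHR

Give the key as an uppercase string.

  i= 0: S-Q =  2 → C
  i= 1: D-N = 16 → Q
  i= 2: A-C = 24 → Y
  i= 3: Z-J = 16 → Q
  i= 4: B-B =  0 → A
  i= 5: M-M =  0 → A
  i= 6: E-K = 20 → U
  i= 7: R-P =  2 → C
  i= 8: C-M = 16 → Q
  i= 9: Q-S = 24 → Y
  i=10: I-S = 16 → Q
  i=11: D-D =  0 → A
  i=12: A-A =  0 → A
  i=13: D-J = 20 → U
  i=14: S-Q =  2 → C
  i=15: D-N = 16 → Q
  i=16: H-J = 24 → Y
  i=17: I-S = 16 → Q
  i=18: L-L =  0 → A
  i=19: D-D =  0 → A
  i=20: D-J = 20 → U
  i=21: S-Q =  2 → C
  i=22: O-Y = 16 → Q
  i=23: L-N = 24 → Y
  i=24: G-Q = 16 → Q
  i=25: J-J =  0 → A
  i=26: Y-Y =  0 → A
  i=27: J-P = 20 → U
  i=28: A-Y =  2 → C
  i=29: P-Z = 16 → Q
  i=30: L-N = 24 → Y
  i=31: K-U = 16 → Q
  i=32: D-D =  0 → A
  i=33: S-S =  0 → A
  i=34: H-N = 20 → U
  i=35: R-P =  2 → C
  shifts repeat with period 7: CQYQAAU

CQYQAAU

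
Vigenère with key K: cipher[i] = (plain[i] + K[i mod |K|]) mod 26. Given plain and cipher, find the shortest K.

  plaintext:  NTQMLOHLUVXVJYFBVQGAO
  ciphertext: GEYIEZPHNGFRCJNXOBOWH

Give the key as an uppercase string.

  i= 0: G-N = 19 → T
  i= 1: E-T = 11 → L
  i= 2: Y-Q =  8 → I
  i= 3: I-M = 22 → W
  i= 4: E-L = 19 → T
  i= 5: Z-O = 11 → L
  i= 6: P-H =  8 → I
  i= 7: H-L = 22 → W
  i= 8: N-U = 19 → T
  i= 9: G-V = 11 → L
  i=10: F-X =  8 → I
  i=11: R-V = 22 → W
  i=12: C-J = 19 → T
  i=13: J-Y = 11 → L
  i=14: N-F =  8 → I
  i=15: X-B = 22 → W
  i=16: O-V = 19 → T
  i=17: B-Q = 11 → L
  i=18: O-G =  8 → I
  i=19: W-A = 22 → W
  i=20: H-O = 19 → T
  shifts repeat with period 4: TLIW

TLIW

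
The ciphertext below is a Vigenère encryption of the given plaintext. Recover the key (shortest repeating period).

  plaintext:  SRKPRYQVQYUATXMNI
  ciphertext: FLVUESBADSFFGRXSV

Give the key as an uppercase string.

  i= 0: F-S = 13 → N
  i= 1: L-R = 20 → U
  i= 2: V-K = 11 → L
  i= 3: U-P =  5 → F
  i= 4: E-R = 13 → N
  i= 5: S-Y = 20 → U
  i= 6: B-Q = 11 → L
  i= 7: A-V =  5 → F
  i= 8: D-Q = 13 → N
  i= 9: S-Y = 20 → U
  i=10: F-U = 11 → L
  i=11: F-A =  5 → F
  i=12: G-T = 13 → N
  i=13: R-X = 20 → U
  i=14: X-M = 11 → L
  i=15: S-N =  5 → F
  i=16: V-I = 13 → N
  shifts repeat with period 4: NULF

NULF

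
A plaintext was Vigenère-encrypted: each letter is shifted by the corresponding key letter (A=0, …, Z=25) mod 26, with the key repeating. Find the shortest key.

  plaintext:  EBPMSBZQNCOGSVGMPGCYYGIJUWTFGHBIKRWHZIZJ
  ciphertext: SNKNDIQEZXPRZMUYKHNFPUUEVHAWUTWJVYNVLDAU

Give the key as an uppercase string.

  i= 0: S-E = 14 → O
  i= 1: N-B = 12 → M
  i= 2: K-P = 21 → V
  i= 3: N-M =  1 → B
  i= 4: D-S = 11 → L
  i= 5: I-B =  7 → H
  i= 6: Q-Z = 17 → R
  i= 7: E-Q = 14 → O
  i= 8: Z-N = 12 → M
  i= 9: X-C = 21 → V
  i=10: P-O =  1 → B
  i=11: R-G = 11 → L
  i=12: Z-S =  7 → H
  i=13: M-V = 17 → R
  i=14: U-G = 14 → O
  i=15: Y-M = 12 → M
  i=16: K-P = 21 → V
  i=17: H-G =  1 → B
  i=18: N-C = 11 → L
  i=19: F-Y =  7 → H
  i=20: P-Y = 17 → R
  i=21: U-G = 14 → O
  i=22: U-I = 12 → M
  i=23: E-J = 21 → V
  i=24: V-U =  1 → B
  i=25: H-W = 11 → L
  i=26: A-T =  7 → H
  i=27: W-F = 17 → R
  i=28: U-G = 14 → O
  i=29: T-H = 12 → M
  i=30: W-B = 21 → V
  i=31: J-I =  1 → B
  i=32: V-K = 11 → L
  i=33: Y-R =  7 → H
  i=34: N-W = 17 → R
  i=35: V-H = 14 → O
  i=36: L-Z = 12 → M
  i=37: D-I = 21 → V
  i=38: A-Z =  1 → B
  i=39: U-J = 11 → L
  shifts repeat with period 7: OMVBLHR

OMVBLHR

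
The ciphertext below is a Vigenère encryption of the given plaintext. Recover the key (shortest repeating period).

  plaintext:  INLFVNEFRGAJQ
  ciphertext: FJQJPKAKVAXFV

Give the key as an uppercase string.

XWFEU

  i= 0: F-I = 23 → X
  i= 1: J-N = 22 → W
  i= 2: Q-L =  5 → F
  i= 3: J-F =  4 → E
  i= 4: P-V = 20 → U
  i= 5: K-N = 23 → X
  i= 6: A-E = 22 → W
  i= 7: K-F =  5 → F
  i= 8: V-R =  4 → E
  i= 9: A-G = 20 → U
  i=10: X-A = 23 → X
  i=11: F-J = 22 → W
  i=12: V-Q =  5 → F
  shifts repeat with period 5: XWFEU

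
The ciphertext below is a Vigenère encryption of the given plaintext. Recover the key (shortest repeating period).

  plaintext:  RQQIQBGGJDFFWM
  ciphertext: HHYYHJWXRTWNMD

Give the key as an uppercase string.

QRI

  i= 0: H-R = 16 → Q
  i= 1: H-Q = 17 → R
  i= 2: Y-Q =  8 → I
  i= 3: Y-I = 16 → Q
  i= 4: H-Q = 17 → R
  i= 5: J-B =  8 → I
  i= 6: W-G = 16 → Q
  i= 7: X-G = 17 → R
  i= 8: R-J =  8 → I
  i= 9: T-D = 16 → Q
  i=10: W-F = 17 → R
  i=11: N-F =  8 → I
  i=12: M-W = 16 → Q
  i=13: D-M = 17 → R
  shifts repeat with period 3: QRI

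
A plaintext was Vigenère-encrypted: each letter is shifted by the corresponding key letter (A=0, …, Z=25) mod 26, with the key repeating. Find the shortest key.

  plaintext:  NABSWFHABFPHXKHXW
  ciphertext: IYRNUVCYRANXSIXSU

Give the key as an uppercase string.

VYQ

  i= 0: I-N = 21 → V
  i= 1: Y-A = 24 → Y
  i= 2: R-B = 16 → Q
  i= 3: N-S = 21 → V
  i= 4: U-W = 24 → Y
  i= 5: V-F = 16 → Q
  i= 6: C-H = 21 → V
  i= 7: Y-A = 24 → Y
  i= 8: R-B = 16 → Q
  i= 9: A-F = 21 → V
  i=10: N-P = 24 → Y
  i=11: X-H = 16 → Q
  i=12: S-X = 21 → V
  i=13: I-K = 24 → Y
  i=14: X-H = 16 → Q
  i=15: S-X = 21 → V
  i=16: U-W = 24 → Y
  shifts repeat with period 3: VYQ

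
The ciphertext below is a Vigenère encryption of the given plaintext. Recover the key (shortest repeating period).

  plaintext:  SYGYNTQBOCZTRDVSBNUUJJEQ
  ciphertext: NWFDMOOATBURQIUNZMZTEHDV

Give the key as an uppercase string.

  i= 0: N-S = 21 → V
  i= 1: W-Y = 24 → Y
  i= 2: F-G = 25 → Z
  i= 3: D-Y =  5 → F
  i= 4: M-N = 25 → Z
  i= 5: O-T = 21 → V
  i= 6: O-Q = 24 → Y
  i= 7: A-B = 25 → Z
  i= 8: T-O =  5 → F
  i= 9: B-C = 25 → Z
  i=10: U-Z = 21 → V
  i=11: R-T = 24 → Y
  i=12: Q-R = 25 → Z
  i=13: I-D =  5 → F
  i=14: U-V = 25 → Z
  i=15: N-S = 21 → V
  i=16: Z-B = 24 → Y
  i=17: M-N = 25 → Z
  i=18: Z-U =  5 → F
  i=19: T-U = 25 → Z
  i=20: E-J = 21 → V
  i=21: H-J = 24 → Y
  i=22: D-E = 25 → Z
  i=23: V-Q =  5 → F
  shifts repeat with period 5: VYZFZ

VYZFZ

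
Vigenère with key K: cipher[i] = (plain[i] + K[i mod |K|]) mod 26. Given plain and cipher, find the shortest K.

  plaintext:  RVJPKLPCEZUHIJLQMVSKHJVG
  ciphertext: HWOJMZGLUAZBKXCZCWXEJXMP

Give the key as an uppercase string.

  i= 0: H-R = 16 → Q
  i= 1: W-V =  1 → B
  i= 2: O-J =  5 → F
  i= 3: J-P = 20 → U
  i= 4: M-K =  2 → C
  i= 5: Z-L = 14 → O
  i= 6: G-P = 17 → R
  i= 7: L-C =  9 → J
  i= 8: U-E = 16 → Q
  i= 9: A-Z =  1 → B
  i=10: Z-U =  5 → F
  i=11: B-H = 20 → U
  i=12: K-I =  2 → C
  i=13: X-J = 14 → O
  i=14: C-L = 17 → R
  i=15: Z-Q =  9 → J
  i=16: C-M = 16 → Q
  i=17: W-V =  1 → B
  i=18: X-S =  5 → F
  i=19: E-K = 20 → U
  i=20: J-H =  2 → C
  i=21: X-J = 14 → O
  i=22: M-V = 17 → R
  i=23: P-G =  9 → J
  shifts repeat with period 8: QBFUCORJ

QBFUCORJ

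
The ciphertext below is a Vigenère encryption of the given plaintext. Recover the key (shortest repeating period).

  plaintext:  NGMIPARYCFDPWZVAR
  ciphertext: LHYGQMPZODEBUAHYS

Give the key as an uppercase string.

YBM

  i= 0: L-N = 24 → Y
  i= 1: H-G =  1 → B
  i= 2: Y-M = 12 → M
  i= 3: G-I = 24 → Y
  i= 4: Q-P =  1 → B
  i= 5: M-A = 12 → M
  i= 6: P-R = 24 → Y
  i= 7: Z-Y =  1 → B
  i= 8: O-C = 12 → M
  i= 9: D-F = 24 → Y
  i=10: E-D =  1 → B
  i=11: B-P = 12 → M
  i=12: U-W = 24 → Y
  i=13: A-Z =  1 → B
  i=14: H-V = 12 → M
  i=15: Y-A = 24 → Y
  i=16: S-R =  1 → B
  shifts repeat with period 3: YBM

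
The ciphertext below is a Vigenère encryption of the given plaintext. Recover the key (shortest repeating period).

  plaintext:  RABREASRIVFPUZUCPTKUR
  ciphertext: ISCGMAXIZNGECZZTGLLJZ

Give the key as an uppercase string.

  i= 0: I-R = 17 → R
  i= 1: S-A = 18 → S
  i= 2: C-B =  1 → B
  i= 3: G-R = 15 → P
  i= 4: M-E =  8 → I
  i= 5: A-A =  0 → A
  i= 6: X-S =  5 → F
  i= 7: I-R = 17 → R
  i= 8: Z-I = 17 → R
  i= 9: N-V = 18 → S
  i=10: G-F =  1 → B
  i=11: E-P = 15 → P
  i=12: C-U =  8 → I
  i=13: Z-Z =  0 → A
  i=14: Z-U =  5 → F
  i=15: T-C = 17 → R
  i=16: G-P = 17 → R
  i=17: L-T = 18 → S
  i=18: L-K =  1 → B
  i=19: J-U = 15 → P
  i=20: Z-R =  8 → I
  shifts repeat with period 8: RSBPIAFR

RSBPIAFR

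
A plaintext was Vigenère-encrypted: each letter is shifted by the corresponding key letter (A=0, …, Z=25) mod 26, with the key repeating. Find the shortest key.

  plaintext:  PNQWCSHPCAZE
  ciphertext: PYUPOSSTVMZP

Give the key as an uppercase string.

  i= 0: P-P =  0 → A
  i= 1: Y-N = 11 → L
  i= 2: U-Q =  4 → E
  i= 3: P-W = 19 → T
  i= 4: O-C = 12 → M
  i= 5: S-S =  0 → A
  i= 6: S-H = 11 → L
  i= 7: T-P =  4 → E
  i= 8: V-C = 19 → T
  i= 9: M-A = 12 → M
  i=10: Z-Z =  0 → A
  i=11: P-E = 11 → L
  shifts repeat with period 5: ALETM

ALETM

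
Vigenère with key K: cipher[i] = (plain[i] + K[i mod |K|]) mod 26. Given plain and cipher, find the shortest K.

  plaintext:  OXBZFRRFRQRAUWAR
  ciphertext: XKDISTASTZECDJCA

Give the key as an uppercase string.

  i= 0: X-O =  9 → J
  i= 1: K-X = 13 → N
  i= 2: D-B =  2 → C
  i= 3: I-Z =  9 → J
  i= 4: S-F = 13 → N
  i= 5: T-R =  2 → C
  i= 6: A-R =  9 → J
  i= 7: S-F = 13 → N
  i= 8: T-R =  2 → C
  i= 9: Z-Q =  9 → J
  i=10: E-R = 13 → N
  i=11: C-A =  2 → C
  i=12: D-U =  9 → J
  i=13: J-W = 13 → N
  i=14: C-A =  2 → C
  i=15: A-R =  9 → J
  shifts repeat with period 3: JNC

JNC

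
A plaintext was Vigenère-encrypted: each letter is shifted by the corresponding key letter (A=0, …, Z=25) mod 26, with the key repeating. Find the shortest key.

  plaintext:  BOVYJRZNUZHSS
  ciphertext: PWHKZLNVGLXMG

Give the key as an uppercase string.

OIMMQU

  i= 0: P-B = 14 → O
  i= 1: W-O =  8 → I
  i= 2: H-V = 12 → M
  i= 3: K-Y = 12 → M
  i= 4: Z-J = 16 → Q
  i= 5: L-R = 20 → U
  i= 6: N-Z = 14 → O
  i= 7: V-N =  8 → I
  i= 8: G-U = 12 → M
  i= 9: L-Z = 12 → M
  i=10: X-H = 16 → Q
  i=11: M-S = 20 → U
  i=12: G-S = 14 → O
  shifts repeat with period 6: OIMMQU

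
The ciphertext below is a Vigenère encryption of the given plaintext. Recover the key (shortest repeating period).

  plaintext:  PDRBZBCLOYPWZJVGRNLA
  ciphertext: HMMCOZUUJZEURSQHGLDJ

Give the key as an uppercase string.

  i= 0: H-P = 18 → S
  i= 1: M-D =  9 → J
  i= 2: M-R = 21 → V
  i= 3: C-B =  1 → B
  i= 4: O-Z = 15 → P
  i= 5: Z-B = 24 → Y
  i= 6: U-C = 18 → S
  i= 7: U-L =  9 → J
  i= 8: J-O = 21 → V
  i= 9: Z-Y =  1 → B
  i=10: E-P = 15 → P
  i=11: U-W = 24 → Y
  i=12: R-Z = 18 → S
  i=13: S-J =  9 → J
  i=14: Q-V = 21 → V
  i=15: H-G =  1 → B
  i=16: G-R = 15 → P
  i=17: L-N = 24 → Y
  i=18: D-L = 18 → S
  i=19: J-A =  9 → J
  shifts repeat with period 6: SJVBPY

SJVBPY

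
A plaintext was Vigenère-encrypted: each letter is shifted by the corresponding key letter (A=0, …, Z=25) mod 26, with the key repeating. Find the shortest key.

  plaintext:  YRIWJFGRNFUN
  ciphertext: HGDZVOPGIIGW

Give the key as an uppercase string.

JPVDMJ

  i= 0: H-Y =  9 → J
  i= 1: G-R = 15 → P
  i= 2: D-I = 21 → V
  i= 3: Z-W =  3 → D
  i= 4: V-J = 12 → M
  i= 5: O-F =  9 → J
  i= 6: P-G =  9 → J
  i= 7: G-R = 15 → P
  i= 8: I-N = 21 → V
  i= 9: I-F =  3 → D
  i=10: G-U = 12 → M
  i=11: W-N =  9 → J
  shifts repeat with period 6: JPVDMJ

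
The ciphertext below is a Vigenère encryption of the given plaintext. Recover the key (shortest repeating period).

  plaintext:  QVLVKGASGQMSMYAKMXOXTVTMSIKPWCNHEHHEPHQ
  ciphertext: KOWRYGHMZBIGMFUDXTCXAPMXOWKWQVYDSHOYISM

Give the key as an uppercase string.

UTLWOAH

  i= 0: K-Q = 20 → U
  i= 1: O-V = 19 → T
  i= 2: W-L = 11 → L
  i= 3: R-V = 22 → W
  i= 4: Y-K = 14 → O
  i= 5: G-G =  0 → A
  i= 6: H-A =  7 → H
  i= 7: M-S = 20 → U
  i= 8: Z-G = 19 → T
  i= 9: B-Q = 11 → L
  i=10: I-M = 22 → W
  i=11: G-S = 14 → O
  i=12: M-M =  0 → A
  i=13: F-Y =  7 → H
  i=14: U-A = 20 → U
  i=15: D-K = 19 → T
  i=16: X-M = 11 → L
  i=17: T-X = 22 → W
  i=18: C-O = 14 → O
  i=19: X-X =  0 → A
  i=20: A-T =  7 → H
  i=21: P-V = 20 → U
  i=22: M-T = 19 → T
  i=23: X-M = 11 → L
  i=24: O-S = 22 → W
  i=25: W-I = 14 → O
  i=26: K-K =  0 → A
  i=27: W-P =  7 → H
  i=28: Q-W = 20 → U
  i=29: V-C = 19 → T
  i=30: Y-N = 11 → L
  i=31: D-H = 22 → W
  i=32: S-E = 14 → O
  i=33: H-H =  0 → A
  i=34: O-H =  7 → H
  i=35: Y-E = 20 → U
  i=36: I-P = 19 → T
  i=37: S-H = 11 → L
  i=38: M-Q = 22 → W
  shifts repeat with period 7: UTLWOAH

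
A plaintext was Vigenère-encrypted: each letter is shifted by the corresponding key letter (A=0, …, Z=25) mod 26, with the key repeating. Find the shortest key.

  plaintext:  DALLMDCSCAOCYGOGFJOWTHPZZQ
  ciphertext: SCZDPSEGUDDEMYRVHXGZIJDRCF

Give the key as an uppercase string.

PCOSD

  i= 0: S-D = 15 → P
  i= 1: C-A =  2 → C
  i= 2: Z-L = 14 → O
  i= 3: D-L = 18 → S
  i= 4: P-M =  3 → D
  i= 5: S-D = 15 → P
  i= 6: E-C =  2 → C
  i= 7: G-S = 14 → O
  i= 8: U-C = 18 → S
  i= 9: D-A =  3 → D
  i=10: D-O = 15 → P
  i=11: E-C =  2 → C
  i=12: M-Y = 14 → O
  i=13: Y-G = 18 → S
  i=14: R-O =  3 → D
  i=15: V-G = 15 → P
  i=16: H-F =  2 → C
  i=17: X-J = 14 → O
  i=18: G-O = 18 → S
  i=19: Z-W =  3 → D
  i=20: I-T = 15 → P
  i=21: J-H =  2 → C
  i=22: D-P = 14 → O
  i=23: R-Z = 18 → S
  i=24: C-Z =  3 → D
  i=25: F-Q = 15 → P
  shifts repeat with period 5: PCOSD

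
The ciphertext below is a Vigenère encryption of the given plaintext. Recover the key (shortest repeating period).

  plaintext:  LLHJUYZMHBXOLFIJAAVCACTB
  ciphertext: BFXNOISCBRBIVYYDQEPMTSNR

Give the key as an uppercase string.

  i= 0: B-L = 16 → Q
  i= 1: F-L = 20 → U
  i= 2: X-H = 16 → Q
  i= 3: N-J =  4 → E
  i= 4: O-U = 20 → U
  i= 5: I-Y = 10 → K
  i= 6: S-Z = 19 → T
  i= 7: C-M = 16 → Q
  i= 8: B-H = 20 → U
  i= 9: R-B = 16 → Q
  i=10: B-X =  4 → E
  i=11: I-O = 20 → U
  i=12: V-L = 10 → K
  i=13: Y-F = 19 → T
  i=14: Y-I = 16 → Q
  i=15: D-J = 20 → U
  i=16: Q-A = 16 → Q
  i=17: E-A =  4 → E
  i=18: P-V = 20 → U
  i=19: M-C = 10 → K
  i=20: T-A = 19 → T
  i=21: S-C = 16 → Q
  i=22: N-T = 20 → U
  i=23: R-B = 16 → Q
  shifts repeat with period 7: QUQEUKT

QUQEUKT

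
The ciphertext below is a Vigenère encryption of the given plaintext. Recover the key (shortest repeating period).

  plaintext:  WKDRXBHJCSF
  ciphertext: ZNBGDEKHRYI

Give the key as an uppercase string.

  i= 0: Z-W =  3 → D
  i= 1: N-K =  3 → D
  i= 2: B-D = 24 → Y
  i= 3: G-R = 15 → P
  i= 4: D-X =  6 → G
  i= 5: E-B =  3 → D
  i= 6: K-H =  3 → D
  i= 7: H-J = 24 → Y
  i= 8: R-C = 15 → P
  i= 9: Y-S =  6 → G
  i=10: I-F =  3 → D
  shifts repeat with period 5: DDYPG

DDYPG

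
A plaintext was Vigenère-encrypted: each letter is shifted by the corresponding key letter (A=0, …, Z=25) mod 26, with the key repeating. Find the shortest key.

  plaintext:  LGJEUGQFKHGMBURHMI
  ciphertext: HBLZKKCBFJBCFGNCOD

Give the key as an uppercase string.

WVCVQEM

  i= 0: H-L = 22 → W
  i= 1: B-G = 21 → V
  i= 2: L-J =  2 → C
  i= 3: Z-E = 21 → V
  i= 4: K-U = 16 → Q
  i= 5: K-G =  4 → E
  i= 6: C-Q = 12 → M
  i= 7: B-F = 22 → W
  i= 8: F-K = 21 → V
  i= 9: J-H =  2 → C
  i=10: B-G = 21 → V
  i=11: C-M = 16 → Q
  i=12: F-B =  4 → E
  i=13: G-U = 12 → M
  i=14: N-R = 22 → W
  i=15: C-H = 21 → V
  i=16: O-M =  2 → C
  i=17: D-I = 21 → V
  shifts repeat with period 7: WVCVQEM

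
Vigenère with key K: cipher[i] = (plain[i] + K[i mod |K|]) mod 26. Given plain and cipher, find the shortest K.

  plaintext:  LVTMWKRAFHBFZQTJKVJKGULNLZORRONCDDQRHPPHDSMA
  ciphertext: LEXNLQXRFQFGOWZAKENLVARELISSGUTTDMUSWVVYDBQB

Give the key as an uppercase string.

AJEBPGGR

  i= 0: L-L =  0 → A
  i= 1: E-V =  9 → J
  i= 2: X-T =  4 → E
  i= 3: N-M =  1 → B
  i= 4: L-W = 15 → P
  i= 5: Q-K =  6 → G
  i= 6: X-R =  6 → G
  i= 7: R-A = 17 → R
  i= 8: F-F =  0 → A
  i= 9: Q-H =  9 → J
  i=10: F-B =  4 → E
  i=11: G-F =  1 → B
  i=12: O-Z = 15 → P
  i=13: W-Q =  6 → G
  i=14: Z-T =  6 → G
  i=15: A-J = 17 → R
  i=16: K-K =  0 → A
  i=17: E-V =  9 → J
  i=18: N-J =  4 → E
  i=19: L-K =  1 → B
  i=20: V-G = 15 → P
  i=21: A-U =  6 → G
  i=22: R-L =  6 → G
  i=23: E-N = 17 → R
  i=24: L-L =  0 → A
  i=25: I-Z =  9 → J
  i=26: S-O =  4 → E
  i=27: S-R =  1 → B
  i=28: G-R = 15 → P
  i=29: U-O =  6 → G
  i=30: T-N =  6 → G
  i=31: T-C = 17 → R
  i=32: D-D =  0 → A
  i=33: M-D =  9 → J
  i=34: U-Q =  4 → E
  i=35: S-R =  1 → B
  i=36: W-H = 15 → P
  i=37: V-P =  6 → G
  i=38: V-P =  6 → G
  i=39: Y-H = 17 → R
  i=40: D-D =  0 → A
  i=41: B-S =  9 → J
  i=42: Q-M =  4 → E
  i=43: B-A =  1 → B
  shifts repeat with period 8: AJEBPGGR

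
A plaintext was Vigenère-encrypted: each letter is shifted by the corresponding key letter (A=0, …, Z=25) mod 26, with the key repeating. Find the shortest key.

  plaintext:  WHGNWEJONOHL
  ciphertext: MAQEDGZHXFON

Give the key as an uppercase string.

  i= 0: M-W = 16 → Q
  i= 1: A-H = 19 → T
  i= 2: Q-G = 10 → K
  i= 3: E-N = 17 → R
  i= 4: D-W =  7 → H
  i= 5: G-E =  2 → C
  i= 6: Z-J = 16 → Q
  i= 7: H-O = 19 → T
  i= 8: X-N = 10 → K
  i= 9: F-O = 17 → R
  i=10: O-H =  7 → H
  i=11: N-L =  2 → C
  shifts repeat with period 6: QTKRHC

QTKRHC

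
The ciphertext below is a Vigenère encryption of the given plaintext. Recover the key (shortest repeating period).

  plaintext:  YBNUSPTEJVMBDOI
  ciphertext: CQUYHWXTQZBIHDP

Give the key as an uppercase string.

EPH

  i= 0: C-Y =  4 → E
  i= 1: Q-B = 15 → P
  i= 2: U-N =  7 → H
  i= 3: Y-U =  4 → E
  i= 4: H-S = 15 → P
  i= 5: W-P =  7 → H
  i= 6: X-T =  4 → E
  i= 7: T-E = 15 → P
  i= 8: Q-J =  7 → H
  i= 9: Z-V =  4 → E
  i=10: B-M = 15 → P
  i=11: I-B =  7 → H
  i=12: H-D =  4 → E
  i=13: D-O = 15 → P
  i=14: P-I =  7 → H
  shifts repeat with period 3: EPH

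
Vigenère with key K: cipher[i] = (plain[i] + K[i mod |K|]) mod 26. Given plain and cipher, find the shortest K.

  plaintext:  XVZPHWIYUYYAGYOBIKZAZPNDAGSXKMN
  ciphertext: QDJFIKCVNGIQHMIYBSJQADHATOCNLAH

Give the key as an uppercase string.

TIKQBOUX

  i= 0: Q-X = 19 → T
  i= 1: D-V =  8 → I
  i= 2: J-Z = 10 → K
  i= 3: F-P = 16 → Q
  i= 4: I-H =  1 → B
  i= 5: K-W = 14 → O
  i= 6: C-I = 20 → U
  i= 7: V-Y = 23 → X
  i= 8: N-U = 19 → T
  i= 9: G-Y =  8 → I
  i=10: I-Y = 10 → K
  i=11: Q-A = 16 → Q
  i=12: H-G =  1 → B
  i=13: M-Y = 14 → O
  i=14: I-O = 20 → U
  i=15: Y-B = 23 → X
  i=16: B-I = 19 → T
  i=17: S-K =  8 → I
  i=18: J-Z = 10 → K
  i=19: Q-A = 16 → Q
  i=20: A-Z =  1 → B
  i=21: D-P = 14 → O
  i=22: H-N = 20 → U
  i=23: A-D = 23 → X
  i=24: T-A = 19 → T
  i=25: O-G =  8 → I
  i=26: C-S = 10 → K
  i=27: N-X = 16 → Q
  i=28: L-K =  1 → B
  i=29: A-M = 14 → O
  i=30: H-N = 20 → U
  shifts repeat with period 8: TIKQBOUX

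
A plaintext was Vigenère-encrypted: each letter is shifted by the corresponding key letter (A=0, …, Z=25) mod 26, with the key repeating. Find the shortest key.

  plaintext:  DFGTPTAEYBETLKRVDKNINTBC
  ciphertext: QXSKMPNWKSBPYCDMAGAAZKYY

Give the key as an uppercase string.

  i= 0: Q-D = 13 → N
  i= 1: X-F = 18 → S
  i= 2: S-G = 12 → M
  i= 3: K-T = 17 → R
  i= 4: M-P = 23 → X
  i= 5: P-T = 22 → W
  i= 6: N-A = 13 → N
  i= 7: W-E = 18 → S
  i= 8: K-Y = 12 → M
  i= 9: S-B = 17 → R
  i=10: B-E = 23 → X
  i=11: P-T = 22 → W
  i=12: Y-L = 13 → N
  i=13: C-K = 18 → S
  i=14: D-R = 12 → M
  i=15: M-V = 17 → R
  i=16: A-D = 23 → X
  i=17: G-K = 22 → W
  i=18: A-N = 13 → N
  i=19: A-I = 18 → S
  i=20: Z-N = 12 → M
  i=21: K-T = 17 → R
  i=22: Y-B = 23 → X
  i=23: Y-C = 22 → W
  shifts repeat with period 6: NSMRXW

NSMRXW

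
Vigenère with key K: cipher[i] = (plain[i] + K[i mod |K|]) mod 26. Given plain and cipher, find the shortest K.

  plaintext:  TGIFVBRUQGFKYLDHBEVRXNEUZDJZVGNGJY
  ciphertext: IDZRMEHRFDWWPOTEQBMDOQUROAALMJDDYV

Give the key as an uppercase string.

  i= 0: I-T = 15 → P
  i= 1: D-G = 23 → X
  i= 2: Z-I = 17 → R
  i= 3: R-F = 12 → M
  i= 4: M-V = 17 → R
  i= 5: E-B =  3 → D
  i= 6: H-R = 16 → Q
  i= 7: R-U = 23 → X
  i= 8: F-Q = 15 → P
  i= 9: D-G = 23 → X
  i=10: W-F = 17 → R
  i=11: W-K = 12 → M
  i=12: P-Y = 17 → R
  i=13: O-L =  3 → D
  i=14: T-D = 16 → Q
  i=15: E-H = 23 → X
  i=16: Q-B = 15 → P
  i=17: B-E = 23 → X
  i=18: M-V = 17 → R
  i=19: D-R = 12 → M
  i=20: O-X = 17 → R
  i=21: Q-N =  3 → D
  i=22: U-E = 16 → Q
  i=23: R-U = 23 → X
  i=24: O-Z = 15 → P
  i=25: A-D = 23 → X
  i=26: A-J = 17 → R
  i=27: L-Z = 12 → M
  i=28: M-V = 17 → R
  i=29: J-G =  3 → D
  i=30: D-N = 16 → Q
  i=31: D-G = 23 → X
  i=32: Y-J = 15 → P
  i=33: V-Y = 23 → X
  shifts repeat with period 8: PXRMRDQX

PXRMRDQX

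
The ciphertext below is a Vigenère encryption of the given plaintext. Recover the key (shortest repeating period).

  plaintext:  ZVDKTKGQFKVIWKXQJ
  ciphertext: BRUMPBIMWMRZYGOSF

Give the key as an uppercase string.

  i= 0: B-Z =  2 → C
  i= 1: R-V = 22 → W
  i= 2: U-D = 17 → R
  i= 3: M-K =  2 → C
  i= 4: P-T = 22 → W
  i= 5: B-K = 17 → R
  i= 6: I-G =  2 → C
  i= 7: M-Q = 22 → W
  i= 8: W-F = 17 → R
  i= 9: M-K =  2 → C
  i=10: R-V = 22 → W
  i=11: Z-I = 17 → R
  i=12: Y-W =  2 → C
  i=13: G-K = 22 → W
  i=14: O-X = 17 → R
  i=15: S-Q =  2 → C
  i=16: F-J = 22 → W
  shifts repeat with period 3: CWR

CWR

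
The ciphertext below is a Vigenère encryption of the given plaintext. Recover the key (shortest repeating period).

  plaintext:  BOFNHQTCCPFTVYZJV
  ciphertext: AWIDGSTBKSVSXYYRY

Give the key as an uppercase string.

  i= 0: A-B = 25 → Z
  i= 1: W-O =  8 → I
  i= 2: I-F =  3 → D
  i= 3: D-N = 16 → Q
  i= 4: G-H = 25 → Z
  i= 5: S-Q =  2 → C
  i= 6: T-T =  0 → A
  i= 7: B-C = 25 → Z
  i= 8: K-C =  8 → I
  i= 9: S-P =  3 → D
  i=10: V-F = 16 → Q
  i=11: S-T = 25 → Z
  i=12: X-V =  2 → C
  i=13: Y-Y =  0 → A
  i=14: Y-Z = 25 → Z
  i=15: R-J =  8 → I
  i=16: Y-V =  3 → D
  shifts repeat with period 7: ZIDQZCA

ZIDQZCA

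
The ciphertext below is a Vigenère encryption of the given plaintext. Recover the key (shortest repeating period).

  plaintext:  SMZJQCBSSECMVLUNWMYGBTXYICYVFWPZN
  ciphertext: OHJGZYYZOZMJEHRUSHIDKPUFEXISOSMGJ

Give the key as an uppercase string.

  i= 0: O-S = 22 → W
  i= 1: H-M = 21 → V
  i= 2: J-Z = 10 → K
  i= 3: G-J = 23 → X
  i= 4: Z-Q =  9 → J
  i= 5: Y-C = 22 → W
  i= 6: Y-B = 23 → X
  i= 7: Z-S =  7 → H
  i= 8: O-S = 22 → W
  i= 9: Z-E = 21 → V
  i=10: M-C = 10 → K
  i=11: J-M = 23 → X
  i=12: E-V =  9 → J
  i=13: H-L = 22 → W
  i=14: R-U = 23 → X
  i=15: U-N =  7 → H
  i=16: S-W = 22 → W
  i=17: H-M = 21 → V
  i=18: I-Y = 10 → K
  i=19: D-G = 23 → X
  i=20: K-B =  9 → J
  i=21: P-T = 22 → W
  i=22: U-X = 23 → X
  i=23: F-Y =  7 → H
  i=24: E-I = 22 → W
  i=25: X-C = 21 → V
  i=26: I-Y = 10 → K
  i=27: S-V = 23 → X
  i=28: O-F =  9 → J
  i=29: S-W = 22 → W
  i=30: M-P = 23 → X
  i=31: G-Z =  7 → H
  i=32: J-N = 22 → W
  shifts repeat with period 8: WVKXJWXH

WVKXJWXH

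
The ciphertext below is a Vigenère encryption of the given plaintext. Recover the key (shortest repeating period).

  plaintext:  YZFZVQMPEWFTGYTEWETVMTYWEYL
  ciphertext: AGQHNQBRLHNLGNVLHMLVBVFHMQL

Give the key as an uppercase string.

CHLISAP

  i= 0: A-Y =  2 → C
  i= 1: G-Z =  7 → H
  i= 2: Q-F = 11 → L
  i= 3: H-Z =  8 → I
  i= 4: N-V = 18 → S
  i= 5: Q-Q =  0 → A
  i= 6: B-M = 15 → P
  i= 7: R-P =  2 → C
  i= 8: L-E =  7 → H
  i= 9: H-W = 11 → L
  i=10: N-F =  8 → I
  i=11: L-T = 18 → S
  i=12: G-G =  0 → A
  i=13: N-Y = 15 → P
  i=14: V-T =  2 → C
  i=15: L-E =  7 → H
  i=16: H-W = 11 → L
  i=17: M-E =  8 → I
  i=18: L-T = 18 → S
  i=19: V-V =  0 → A
  i=20: B-M = 15 → P
  i=21: V-T =  2 → C
  i=22: F-Y =  7 → H
  i=23: H-W = 11 → L
  i=24: M-E =  8 → I
  i=25: Q-Y = 18 → S
  i=26: L-L =  0 → A
  shifts repeat with period 7: CHLISAP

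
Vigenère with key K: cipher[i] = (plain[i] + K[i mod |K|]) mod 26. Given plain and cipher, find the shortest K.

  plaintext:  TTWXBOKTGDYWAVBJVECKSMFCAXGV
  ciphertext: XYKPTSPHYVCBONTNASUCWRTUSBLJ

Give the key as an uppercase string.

  i= 0: X-T =  4 → E
  i= 1: Y-T =  5 → F
  i= 2: K-W = 14 → O
  i= 3: P-X = 18 → S
  i= 4: T-B = 18 → S
  i= 5: S-O =  4 → E
  i= 6: P-K =  5 → F
  i= 7: H-T = 14 → O
  i= 8: Y-G = 18 → S
  i= 9: V-D = 18 → S
  i=10: C-Y =  4 → E
  i=11: B-W =  5 → F
  i=12: O-A = 14 → O
  i=13: N-V = 18 → S
  i=14: T-B = 18 → S
  i=15: N-J =  4 → E
  i=16: A-V =  5 → F
  i=17: S-E = 14 → O
  i=18: U-C = 18 → S
  i=19: C-K = 18 → S
  i=20: W-S =  4 → E
  i=21: R-M =  5 → F
  i=22: T-F = 14 → O
  i=23: U-C = 18 → S
  i=24: S-A = 18 → S
  i=25: B-X =  4 → E
  i=26: L-G =  5 → F
  i=27: J-V = 14 → O
  shifts repeat with period 5: EFOSS

EFOSS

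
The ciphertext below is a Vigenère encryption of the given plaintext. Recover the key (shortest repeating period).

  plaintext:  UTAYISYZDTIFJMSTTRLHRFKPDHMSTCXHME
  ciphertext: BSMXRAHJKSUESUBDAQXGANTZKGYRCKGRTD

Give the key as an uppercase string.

  i= 0: B-U =  7 → H
  i= 1: S-T = 25 → Z
  i= 2: M-A = 12 → M
  i= 3: X-Y = 25 → Z
  i= 4: R-I =  9 → J
  i= 5: A-S =  8 → I
  i= 6: H-Y =  9 → J
  i= 7: J-Z = 10 → K
  i= 8: K-D =  7 → H
  i= 9: S-T = 25 → Z
  i=10: U-I = 12 → M
  i=11: E-F = 25 → Z
  i=12: S-J =  9 → J
  i=13: U-M =  8 → I
  i=14: B-S =  9 → J
  i=15: D-T = 10 → K
  i=16: A-T =  7 → H
  i=17: Q-R = 25 → Z
  i=18: X-L = 12 → M
  i=19: G-H = 25 → Z
  i=20: A-R =  9 → J
  i=21: N-F =  8 → I
  i=22: T-K =  9 → J
  i=23: Z-P = 10 → K
  i=24: K-D =  7 → H
  i=25: G-H = 25 → Z
  i=26: Y-M = 12 → M
  i=27: R-S = 25 → Z
  i=28: C-T =  9 → J
  i=29: K-C =  8 → I
  i=30: G-X =  9 → J
  i=31: R-H = 10 → K
  i=32: T-M =  7 → H
  i=33: D-E = 25 → Z
  shifts repeat with period 8: HZMZJIJK

HZMZJIJK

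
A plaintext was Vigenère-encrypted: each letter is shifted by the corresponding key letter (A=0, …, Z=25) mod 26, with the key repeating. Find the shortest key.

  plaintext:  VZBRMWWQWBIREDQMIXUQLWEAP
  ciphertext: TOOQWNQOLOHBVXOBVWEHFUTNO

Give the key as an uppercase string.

YPNZKRU

  i= 0: T-V = 24 → Y
  i= 1: O-Z = 15 → P
  i= 2: O-B = 13 → N
  i= 3: Q-R = 25 → Z
  i= 4: W-M = 10 → K
  i= 5: N-W = 17 → R
  i= 6: Q-W = 20 → U
  i= 7: O-Q = 24 → Y
  i= 8: L-W = 15 → P
  i= 9: O-B = 13 → N
  i=10: H-I = 25 → Z
  i=11: B-R = 10 → K
  i=12: V-E = 17 → R
  i=13: X-D = 20 → U
  i=14: O-Q = 24 → Y
  i=15: B-M = 15 → P
  i=16: V-I = 13 → N
  i=17: W-X = 25 → Z
  i=18: E-U = 10 → K
  i=19: H-Q = 17 → R
  i=20: F-L = 20 → U
  i=21: U-W = 24 → Y
  i=22: T-E = 15 → P
  i=23: N-A = 13 → N
  i=24: O-P = 25 → Z
  shifts repeat with period 7: YPNZKRU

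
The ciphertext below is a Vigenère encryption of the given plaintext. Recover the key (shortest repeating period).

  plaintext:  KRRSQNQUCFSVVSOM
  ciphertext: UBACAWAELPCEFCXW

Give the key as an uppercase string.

KKJ

  i= 0: U-K = 10 → K
  i= 1: B-R = 10 → K
  i= 2: A-R =  9 → J
  i= 3: C-S = 10 → K
  i= 4: A-Q = 10 → K
  i= 5: W-N =  9 → J
  i= 6: A-Q = 10 → K
  i= 7: E-U = 10 → K
  i= 8: L-C =  9 → J
  i= 9: P-F = 10 → K
  i=10: C-S = 10 → K
  i=11: E-V =  9 → J
  i=12: F-V = 10 → K
  i=13: C-S = 10 → K
  i=14: X-O =  9 → J
  i=15: W-M = 10 → K
  shifts repeat with period 3: KKJ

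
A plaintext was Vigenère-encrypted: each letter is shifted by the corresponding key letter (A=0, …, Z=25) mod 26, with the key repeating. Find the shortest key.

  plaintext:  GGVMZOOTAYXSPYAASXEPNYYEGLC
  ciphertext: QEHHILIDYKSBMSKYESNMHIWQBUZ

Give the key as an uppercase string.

  i= 0: Q-G = 10 → K
  i= 1: E-G = 24 → Y
  i= 2: H-V = 12 → M
  i= 3: H-M = 21 → V
  i= 4: I-Z =  9 → J
  i= 5: L-O = 23 → X
  i= 6: I-O = 20 → U
  i= 7: D-T = 10 → K
  i= 8: Y-A = 24 → Y
  i= 9: K-Y = 12 → M
  i=10: S-X = 21 → V
  i=11: B-S =  9 → J
  i=12: M-P = 23 → X
  i=13: S-Y = 20 → U
  i=14: K-A = 10 → K
  i=15: Y-A = 24 → Y
  i=16: E-S = 12 → M
  i=17: S-X = 21 → V
  i=18: N-E =  9 → J
  i=19: M-P = 23 → X
  i=20: H-N = 20 → U
  i=21: I-Y = 10 → K
  i=22: W-Y = 24 → Y
  i=23: Q-E = 12 → M
  i=24: B-G = 21 → V
  i=25: U-L =  9 → J
  i=26: Z-C = 23 → X
  shifts repeat with period 7: KYMVJXU

KYMVJXU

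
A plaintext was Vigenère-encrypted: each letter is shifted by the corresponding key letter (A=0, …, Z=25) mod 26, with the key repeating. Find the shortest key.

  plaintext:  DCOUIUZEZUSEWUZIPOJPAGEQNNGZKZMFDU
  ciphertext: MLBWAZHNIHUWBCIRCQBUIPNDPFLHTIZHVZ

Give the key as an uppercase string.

JJNCSFI

  i= 0: M-D =  9 → J
  i= 1: L-C =  9 → J
  i= 2: B-O = 13 → N
  i= 3: W-U =  2 → C
  i= 4: A-I = 18 → S
  i= 5: Z-U =  5 → F
  i= 6: H-Z =  8 → I
  i= 7: N-E =  9 → J
  i= 8: I-Z =  9 → J
  i= 9: H-U = 13 → N
  i=10: U-S =  2 → C
  i=11: W-E = 18 → S
  i=12: B-W =  5 → F
  i=13: C-U =  8 → I
  i=14: I-Z =  9 → J
  i=15: R-I =  9 → J
  i=16: C-P = 13 → N
  i=17: Q-O =  2 → C
  i=18: B-J = 18 → S
  i=19: U-P =  5 → F
  i=20: I-A =  8 → I
  i=21: P-G =  9 → J
  i=22: N-E =  9 → J
  i=23: D-Q = 13 → N
  i=24: P-N =  2 → C
  i=25: F-N = 18 → S
  i=26: L-G =  5 → F
  i=27: H-Z =  8 → I
  i=28: T-K =  9 → J
  i=29: I-Z =  9 → J
  i=30: Z-M = 13 → N
  i=31: H-F =  2 → C
  i=32: V-D = 18 → S
  i=33: Z-U =  5 → F
  shifts repeat with period 7: JJNCSFI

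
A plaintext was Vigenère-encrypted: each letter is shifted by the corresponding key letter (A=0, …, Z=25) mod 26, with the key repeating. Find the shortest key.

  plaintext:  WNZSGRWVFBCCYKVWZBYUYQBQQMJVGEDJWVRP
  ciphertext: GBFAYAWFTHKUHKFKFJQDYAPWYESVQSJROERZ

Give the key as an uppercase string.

KOGISJA

  i= 0: G-W = 10 → K
  i= 1: B-N = 14 → O
  i= 2: F-Z =  6 → G
  i= 3: A-S =  8 → I
  i= 4: Y-G = 18 → S
  i= 5: A-R =  9 → J
  i= 6: W-W =  0 → A
  i= 7: F-V = 10 → K
  i= 8: T-F = 14 → O
  i= 9: H-B =  6 → G
  i=10: K-C =  8 → I
  i=11: U-C = 18 → S
  i=12: H-Y =  9 → J
  i=13: K-K =  0 → A
  i=14: F-V = 10 → K
  i=15: K-W = 14 → O
  i=16: F-Z =  6 → G
  i=17: J-B =  8 → I
  i=18: Q-Y = 18 → S
  i=19: D-U =  9 → J
  i=20: Y-Y =  0 → A
  i=21: A-Q = 10 → K
  i=22: P-B = 14 → O
  i=23: W-Q =  6 → G
  i=24: Y-Q =  8 → I
  i=25: E-M = 18 → S
  i=26: S-J =  9 → J
  i=27: V-V =  0 → A
  i=28: Q-G = 10 → K
  i=29: S-E = 14 → O
  i=30: J-D =  6 → G
  i=31: R-J =  8 → I
  i=32: O-W = 18 → S
  i=33: E-V =  9 → J
  i=34: R-R =  0 → A
  i=35: Z-P = 10 → K
  shifts repeat with period 7: KOGISJA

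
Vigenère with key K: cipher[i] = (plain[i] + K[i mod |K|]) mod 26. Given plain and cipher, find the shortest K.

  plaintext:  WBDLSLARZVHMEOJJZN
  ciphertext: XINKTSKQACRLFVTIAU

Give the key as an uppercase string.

BHKZ

  i= 0: X-W =  1 → B
  i= 1: I-B =  7 → H
  i= 2: N-D = 10 → K
  i= 3: K-L = 25 → Z
  i= 4: T-S =  1 → B
  i= 5: S-L =  7 → H
  i= 6: K-A = 10 → K
  i= 7: Q-R = 25 → Z
  i= 8: A-Z =  1 → B
  i= 9: C-V =  7 → H
  i=10: R-H = 10 → K
  i=11: L-M = 25 → Z
  i=12: F-E =  1 → B
  i=13: V-O =  7 → H
  i=14: T-J = 10 → K
  i=15: I-J = 25 → Z
  i=16: A-Z =  1 → B
  i=17: U-N =  7 → H
  shifts repeat with period 4: BHKZ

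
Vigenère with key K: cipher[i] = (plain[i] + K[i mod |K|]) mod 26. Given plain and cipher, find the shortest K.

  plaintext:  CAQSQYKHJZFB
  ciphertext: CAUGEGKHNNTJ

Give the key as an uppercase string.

  i= 0: C-C =  0 → A
  i= 1: A-A =  0 → A
  i= 2: U-Q =  4 → E
  i= 3: G-S = 14 → O
  i= 4: E-Q = 14 → O
  i= 5: G-Y =  8 → I
  i= 6: K-K =  0 → A
  i= 7: H-H =  0 → A
  i= 8: N-J =  4 → E
  i= 9: N-Z = 14 → O
  i=10: T-F = 14 → O
  i=11: J-B =  8 → I
  shifts repeat with period 6: AAEOOI

AAEOOI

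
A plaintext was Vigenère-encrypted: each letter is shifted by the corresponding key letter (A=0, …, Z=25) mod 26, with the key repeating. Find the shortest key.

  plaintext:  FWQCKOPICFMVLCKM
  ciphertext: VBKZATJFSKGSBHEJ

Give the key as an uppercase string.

QFUX

  i= 0: V-F = 16 → Q
  i= 1: B-W =  5 → F
  i= 2: K-Q = 20 → U
  i= 3: Z-C = 23 → X
  i= 4: A-K = 16 → Q
  i= 5: T-O =  5 → F
  i= 6: J-P = 20 → U
  i= 7: F-I = 23 → X
  i= 8: S-C = 16 → Q
  i= 9: K-F =  5 → F
  i=10: G-M = 20 → U
  i=11: S-V = 23 → X
  i=12: B-L = 16 → Q
  i=13: H-C =  5 → F
  i=14: E-K = 20 → U
  i=15: J-M = 23 → X
  shifts repeat with period 4: QFUX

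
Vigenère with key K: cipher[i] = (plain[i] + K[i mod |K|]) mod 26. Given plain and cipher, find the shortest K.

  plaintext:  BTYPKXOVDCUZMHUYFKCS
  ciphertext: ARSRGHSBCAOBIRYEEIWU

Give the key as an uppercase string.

ZYUCWKEG

  i= 0: A-B = 25 → Z
  i= 1: R-T = 24 → Y
  i= 2: S-Y = 20 → U
  i= 3: R-P =  2 → C
  i= 4: G-K = 22 → W
  i= 5: H-X = 10 → K
  i= 6: S-O =  4 → E
  i= 7: B-V =  6 → G
  i= 8: C-D = 25 → Z
  i= 9: A-C = 24 → Y
  i=10: O-U = 20 → U
  i=11: B-Z =  2 → C
  i=12: I-M = 22 → W
  i=13: R-H = 10 → K
  i=14: Y-U =  4 → E
  i=15: E-Y =  6 → G
  i=16: E-F = 25 → Z
  i=17: I-K = 24 → Y
  i=18: W-C = 20 → U
  i=19: U-S =  2 → C
  shifts repeat with period 8: ZYUCWKEG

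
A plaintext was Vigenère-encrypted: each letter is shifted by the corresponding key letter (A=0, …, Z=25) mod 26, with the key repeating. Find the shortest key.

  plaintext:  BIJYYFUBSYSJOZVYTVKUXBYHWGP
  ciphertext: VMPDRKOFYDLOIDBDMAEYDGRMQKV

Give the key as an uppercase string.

  i= 0: V-B = 20 → U
  i= 1: M-I =  4 → E
  i= 2: P-J =  6 → G
  i= 3: D-Y =  5 → F
  i= 4: R-Y = 19 → T
  i= 5: K-F =  5 → F
  i= 6: O-U = 20 → U
  i= 7: F-B =  4 → E
  i= 8: Y-S =  6 → G
  i= 9: D-Y =  5 → F
  i=10: L-S = 19 → T
  i=11: O-J =  5 → F
  i=12: I-O = 20 → U
  i=13: D-Z =  4 → E
  i=14: B-V =  6 → G
  i=15: D-Y =  5 → F
  i=16: M-T = 19 → T
  i=17: A-V =  5 → F
  i=18: E-K = 20 → U
  i=19: Y-U =  4 → E
  i=20: D-X =  6 → G
  i=21: G-B =  5 → F
  i=22: R-Y = 19 → T
  i=23: M-H =  5 → F
  i=24: Q-W = 20 → U
  i=25: K-G =  4 → E
  i=26: V-P =  6 → G
  shifts repeat with period 6: UEGFTF

UEGFTF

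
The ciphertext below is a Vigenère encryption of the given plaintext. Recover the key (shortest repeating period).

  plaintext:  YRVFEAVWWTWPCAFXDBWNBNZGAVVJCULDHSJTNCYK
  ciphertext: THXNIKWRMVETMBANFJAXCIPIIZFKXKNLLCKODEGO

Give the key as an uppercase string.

VQCIEKB

  i= 0: T-Y = 21 → V
  i= 1: H-R = 16 → Q
  i= 2: X-V =  2 → C
  i= 3: N-F =  8 → I
  i= 4: I-E =  4 → E
  i= 5: K-A = 10 → K
  i= 6: W-V =  1 → B
  i= 7: R-W = 21 → V
  i= 8: M-W = 16 → Q
  i= 9: V-T =  2 → C
  i=10: E-W =  8 → I
  i=11: T-P =  4 → E
  i=12: M-C = 10 → K
  i=13: B-A =  1 → B
  i=14: A-F = 21 → V
  i=15: N-X = 16 → Q
  i=16: F-D =  2 → C
  i=17: J-B =  8 → I
  i=18: A-W =  4 → E
  i=19: X-N = 10 → K
  i=20: C-B =  1 → B
  i=21: I-N = 21 → V
  i=22: P-Z = 16 → Q
  i=23: I-G =  2 → C
  i=24: I-A =  8 → I
  i=25: Z-V =  4 → E
  i=26: F-V = 10 → K
  i=27: K-J =  1 → B
  i=28: X-C = 21 → V
  i=29: K-U = 16 → Q
  i=30: N-L =  2 → C
  i=31: L-D =  8 → I
  i=32: L-H =  4 → E
  i=33: C-S = 10 → K
  i=34: K-J =  1 → B
  i=35: O-T = 21 → V
  i=36: D-N = 16 → Q
  i=37: E-C =  2 → C
  i=38: G-Y =  8 → I
  i=39: O-K =  4 → E
  shifts repeat with period 7: VQCIEKB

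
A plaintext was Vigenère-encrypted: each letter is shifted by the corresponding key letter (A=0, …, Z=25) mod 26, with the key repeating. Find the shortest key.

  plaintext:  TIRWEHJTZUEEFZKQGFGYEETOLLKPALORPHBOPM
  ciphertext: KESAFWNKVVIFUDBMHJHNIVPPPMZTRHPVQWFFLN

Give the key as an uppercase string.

RWBEBPE

  i= 0: K-T = 17 → R
  i= 1: E-I = 22 → W
  i= 2: S-R =  1 → B
  i= 3: A-W =  4 → E
  i= 4: F-E =  1 → B
  i= 5: W-H = 15 → P
  i= 6: N-J =  4 → E
  i= 7: K-T = 17 → R
  i= 8: V-Z = 22 → W
  i= 9: V-U =  1 → B
  i=10: I-E =  4 → E
  i=11: F-E =  1 → B
  i=12: U-F = 15 → P
  i=13: D-Z =  4 → E
  i=14: B-K = 17 → R
  i=15: M-Q = 22 → W
  i=16: H-G =  1 → B
  i=17: J-F =  4 → E
  i=18: H-G =  1 → B
  i=19: N-Y = 15 → P
  i=20: I-E =  4 → E
  i=21: V-E = 17 → R
  i=22: P-T = 22 → W
  i=23: P-O =  1 → B
  i=24: P-L =  4 → E
  i=25: M-L =  1 → B
  i=26: Z-K = 15 → P
  i=27: T-P =  4 → E
  i=28: R-A = 17 → R
  i=29: H-L = 22 → W
  i=30: P-O =  1 → B
  i=31: V-R =  4 → E
  i=32: Q-P =  1 → B
  i=33: W-H = 15 → P
  i=34: F-B =  4 → E
  i=35: F-O = 17 → R
  i=36: L-P = 22 → W
  i=37: N-M =  1 → B
  shifts repeat with period 7: RWBEBPE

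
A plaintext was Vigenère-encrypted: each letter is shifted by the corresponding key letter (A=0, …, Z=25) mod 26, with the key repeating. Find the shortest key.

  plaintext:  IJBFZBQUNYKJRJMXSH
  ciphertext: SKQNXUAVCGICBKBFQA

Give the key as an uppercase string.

  i= 0: S-I = 10 → K
  i= 1: K-J =  1 → B
  i= 2: Q-B = 15 → P
  i= 3: N-F =  8 → I
  i= 4: X-Z = 24 → Y
  i= 5: U-B = 19 → T
  i= 6: A-Q = 10 → K
  i= 7: V-U =  1 → B
  i= 8: C-N = 15 → P
  i= 9: G-Y =  8 → I
  i=10: I-K = 24 → Y
  i=11: C-J = 19 → T
  i=12: B-R = 10 → K
  i=13: K-J =  1 → B
  i=14: B-M = 15 → P
  i=15: F-X =  8 → I
  i=16: Q-S = 24 → Y
  i=17: A-H = 19 → T
  shifts repeat with period 6: KBPIYT

KBPIYT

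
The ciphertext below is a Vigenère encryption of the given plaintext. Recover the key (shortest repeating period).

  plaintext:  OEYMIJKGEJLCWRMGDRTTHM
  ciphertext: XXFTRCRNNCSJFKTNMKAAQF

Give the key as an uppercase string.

  i= 0: X-O =  9 → J
  i= 1: X-E = 19 → T
  i= 2: F-Y =  7 → H
  i= 3: T-M =  7 → H
  i= 4: R-I =  9 → J
  i= 5: C-J = 19 → T
  i= 6: R-K =  7 → H
  i= 7: N-G =  7 → H
  i= 8: N-E =  9 → J
  i= 9: C-J = 19 → T
  i=10: S-L =  7 → H
  i=11: J-C =  7 → H
  i=12: F-W =  9 → J
  i=13: K-R = 19 → T
  i=14: T-M =  7 → H
  i=15: N-G =  7 → H
  i=16: M-D =  9 → J
  i=17: K-R = 19 → T
  i=18: A-T =  7 → H
  i=19: A-T =  7 → H
  i=20: Q-H =  9 → J
  i=21: F-M = 19 → T
  shifts repeat with period 4: JTHH

JTHH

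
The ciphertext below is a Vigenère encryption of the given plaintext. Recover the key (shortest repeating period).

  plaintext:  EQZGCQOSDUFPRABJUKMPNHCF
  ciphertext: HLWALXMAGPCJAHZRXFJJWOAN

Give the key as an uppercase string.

DVXUJHYI

  i= 0: H-E =  3 → D
  i= 1: L-Q = 21 → V
  i= 2: W-Z = 23 → X
  i= 3: A-G = 20 → U
  i= 4: L-C =  9 → J
  i= 5: X-Q =  7 → H
  i= 6: M-O = 24 → Y
  i= 7: A-S =  8 → I
  i= 8: G-D =  3 → D
  i= 9: P-U = 21 → V
  i=10: C-F = 23 → X
  i=11: J-P = 20 → U
  i=12: A-R =  9 → J
  i=13: H-A =  7 → H
  i=14: Z-B = 24 → Y
  i=15: R-J =  8 → I
  i=16: X-U =  3 → D
  i=17: F-K = 21 → V
  i=18: J-M = 23 → X
  i=19: J-P = 20 → U
  i=20: W-N =  9 → J
  i=21: O-H =  7 → H
  i=22: A-C = 24 → Y
  i=23: N-F =  8 → I
  shifts repeat with period 8: DVXUJHYI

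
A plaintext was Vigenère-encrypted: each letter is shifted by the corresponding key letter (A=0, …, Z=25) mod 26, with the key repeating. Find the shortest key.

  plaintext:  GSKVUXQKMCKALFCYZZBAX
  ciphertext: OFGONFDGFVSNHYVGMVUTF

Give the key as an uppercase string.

  i= 0: O-G =  8 → I
  i= 1: F-S = 13 → N
  i= 2: G-K = 22 → W
  i= 3: O-V = 19 → T
  i= 4: N-U = 19 → T
  i= 5: F-X =  8 → I
  i= 6: D-Q = 13 → N
  i= 7: G-K = 22 → W
  i= 8: F-M = 19 → T
  i= 9: V-C = 19 → T
  i=10: S-K =  8 → I
  i=11: N-A = 13 → N
  i=12: H-L = 22 → W
  i=13: Y-F = 19 → T
  i=14: V-C = 19 → T
  i=15: G-Y =  8 → I
  i=16: M-Z = 13 → N
  i=17: V-Z = 22 → W
  i=18: U-B = 19 → T
  i=19: T-A = 19 → T
  i=20: F-X =  8 → I
  shifts repeat with period 5: INWTT

INWTT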